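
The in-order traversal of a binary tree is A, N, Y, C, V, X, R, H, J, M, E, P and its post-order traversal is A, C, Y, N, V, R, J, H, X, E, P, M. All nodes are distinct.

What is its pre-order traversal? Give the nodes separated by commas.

The last element of post-order is the root; it splits in-order into left and right subtrees.
Root M: left subtree has 9 nodes {A, N, Y, C, V, X, R, H, J}, right has 2 {E, P}.
  Root X: left subtree has 5 nodes {A, N, Y, C, V}, right has 3 {R, H, J}.
    Root V: left subtree has 4 nodes {A, N, Y, C}, right has 0 { }.
      Root N: left subtree has 1 node {A}, right has 2 {Y, C}.
        Root Y: left subtree has 0 nodes { }, right has 1 {C}.
    Root H: left subtree has 1 node {R}, right has 1 {J}.
  Root P: left subtree has 1 node {E}, right has 0 { }.

M, X, V, N, A, Y, C, H, R, J, P, E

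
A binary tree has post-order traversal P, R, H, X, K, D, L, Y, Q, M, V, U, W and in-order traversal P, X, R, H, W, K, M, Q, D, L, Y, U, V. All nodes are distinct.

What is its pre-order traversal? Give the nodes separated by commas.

W, X, P, H, R, U, M, K, Q, Y, L, D, V

The last element of post-order is the root; it splits in-order into left and right subtrees.
Root W: left subtree has 4 nodes {P, X, R, H}, right has 8 {K, M, Q, D, L, Y, U, V}.
  Root X: left subtree has 1 node {P}, right has 2 {R, H}.
    Root H: left subtree has 1 node {R}, right has 0 { }.
  Root U: left subtree has 6 nodes {K, M, Q, D, L, Y}, right has 1 {V}.
    Root M: left subtree has 1 node {K}, right has 4 {Q, D, L, Y}.
      Root Q: left subtree has 0 nodes { }, right has 3 {D, L, Y}.
        Root Y: left subtree has 2 nodes {D, L}, right has 0 { }.
          Root L: left subtree has 1 node {D}, right has 0 { }.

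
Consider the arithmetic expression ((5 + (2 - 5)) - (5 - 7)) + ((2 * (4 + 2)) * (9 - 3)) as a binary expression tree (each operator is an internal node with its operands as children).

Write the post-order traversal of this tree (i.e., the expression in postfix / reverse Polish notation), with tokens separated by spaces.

5 2 5 - + 5 7 - - 2 4 2 + * 9 3 - * +

Post-order on an expression tree gives postfix notation: for each operator, emit left operand, right operand, then the operator.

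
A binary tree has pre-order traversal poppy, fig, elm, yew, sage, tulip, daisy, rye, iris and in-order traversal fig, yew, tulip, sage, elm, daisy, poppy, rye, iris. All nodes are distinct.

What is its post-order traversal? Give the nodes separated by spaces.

tulip sage yew daisy elm fig iris rye poppy

The first element of pre-order is the root; it splits in-order into left and right subtrees.
Root poppy: left subtree has 6 nodes {fig, yew, tulip, sage, elm, daisy}, right has 2 {rye, iris}.
  Root fig: left subtree has 0 nodes { }, right has 5 {yew, tulip, sage, elm, daisy}.
    Root elm: left subtree has 3 nodes {yew, tulip, sage}, right has 1 {daisy}.
      Root yew: left subtree has 0 nodes { }, right has 2 {tulip, sage}.
        Root sage: left subtree has 1 node {tulip}, right has 0 { }.
  Root rye: left subtree has 0 nodes { }, right has 1 {iris}.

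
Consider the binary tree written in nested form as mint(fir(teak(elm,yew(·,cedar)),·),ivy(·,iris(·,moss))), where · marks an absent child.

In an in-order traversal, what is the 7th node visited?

In-order visits the left subtree, then the node, then the right subtree.
At mint: go left to fir.
  At fir: go left to teak.
    At teak: go left to elm.
      elm is a leaf — visit elm.
    Visit teak.
    At teak: go right to yew.
      At yew: no left child.
      Visit yew.
      At yew: go right to cedar.
        cedar is a leaf — visit cedar.
  Visit fir.
  At fir: no right child.
Visit mint.
At mint: go right to ivy.
  At ivy: no left child.
  Visit ivy.
  At ivy: go right to iris.
    At iris: no left child.
    Visit iris.
    At iris: go right to moss.
      moss is a leaf — visit moss.
Full in-order sequence: elm, teak, yew, cedar, fir, mint, ivy, iris, moss.

ivy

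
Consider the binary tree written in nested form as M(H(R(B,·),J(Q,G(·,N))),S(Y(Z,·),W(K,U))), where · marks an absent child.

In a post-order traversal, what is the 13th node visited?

Post-order visits the left subtree, then the right subtree, then the node.
At M: go left to H.
  At H: go left to R.
    At R: go left to B.
      B is a leaf — visit B.
    At R: no right child.
    Visit R.
  At H: go right to J.
    At J: go left to Q.
      Q is a leaf — visit Q.
    At J: go right to G.
      At G: no left child.
      At G: go right to N.
        N is a leaf — visit N.
      Visit G.
    Visit J.
  Visit H.
At M: go right to S.
  At S: go left to Y.
    At Y: go left to Z.
      Z is a leaf — visit Z.
    At Y: no right child.
    Visit Y.
  At S: go right to W.
    At W: go left to K.
      K is a leaf — visit K.
    At W: go right to U.
      U is a leaf — visit U.
    Visit W.
  Visit S.
Visit M.
Full post-order sequence: B, R, Q, N, G, J, H, Z, Y, K, U, W, S, M.

S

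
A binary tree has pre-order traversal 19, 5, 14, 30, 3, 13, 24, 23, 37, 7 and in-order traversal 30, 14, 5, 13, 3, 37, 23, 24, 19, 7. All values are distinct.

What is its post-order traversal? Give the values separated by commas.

30, 14, 13, 37, 23, 24, 3, 5, 7, 19

The first element of pre-order is the root; it splits in-order into left and right subtrees.
Root 19: left subtree has 8 nodes {30, 14, 5, 13, 3, 37, 23, 24}, right has 1 {7}.
  Root 5: left subtree has 2 nodes {30, 14}, right has 5 {13, 3, 37, 23, 24}.
    Root 14: left subtree has 1 node {30}, right has 0 { }.
    Root 3: left subtree has 1 node {13}, right has 3 {37, 23, 24}.
      Root 24: left subtree has 2 nodes {37, 23}, right has 0 { }.
        Root 23: left subtree has 1 node {37}, right has 0 { }.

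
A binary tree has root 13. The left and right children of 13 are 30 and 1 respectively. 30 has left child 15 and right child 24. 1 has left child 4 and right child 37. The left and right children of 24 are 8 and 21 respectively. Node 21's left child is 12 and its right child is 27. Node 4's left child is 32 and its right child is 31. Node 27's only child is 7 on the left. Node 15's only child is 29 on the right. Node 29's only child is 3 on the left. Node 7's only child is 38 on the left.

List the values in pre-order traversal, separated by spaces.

Pre-order visits the node, then its left subtree, then its right subtree.
Visit 13.
At 13: go left to 30.
  Visit 30.
  At 30: go left to 15.
    Visit 15.
    At 15: no left child.
    At 15: go right to 29.
      Visit 29.
      At 29: go left to 3.
        3 is a leaf — visit 3.
      At 29: no right child.
  At 30: go right to 24.
    Visit 24.
    At 24: go left to 8.
      8 is a leaf — visit 8.
    At 24: go right to 21.
      Visit 21.
      At 21: go left to 12.
        12 is a leaf — visit 12.
      At 21: go right to 27.
        Visit 27.
        At 27: go left to 7.
          Visit 7.
          At 7: go left to 38.
            38 is a leaf — visit 38.
          At 7: no right child.
        At 27: no right child.
At 13: go right to 1.
  Visit 1.
  At 1: go left to 4.
    Visit 4.
    At 4: go left to 32.
      32 is a leaf — visit 32.
    At 4: go right to 31.
      31 is a leaf — visit 31.
  At 1: go right to 37.
    37 is a leaf — visit 37.

13 30 15 29 3 24 8 21 12 27 7 38 1 4 32 31 37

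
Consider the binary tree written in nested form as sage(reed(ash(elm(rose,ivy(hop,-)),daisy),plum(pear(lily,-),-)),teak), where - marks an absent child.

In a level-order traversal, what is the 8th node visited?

Level-order visits nodes level by level from the root, left to right within each level.
Level 0: sage
Level 1: reed, teak
Level 2: ash, plum
Level 3: elm, daisy, pear
Level 4: rose, ivy, lily
Level 5: hop
Full level-order sequence: sage, reed, teak, ash, plum, elm, daisy, pear, rose, ivy, lily, hop.

pear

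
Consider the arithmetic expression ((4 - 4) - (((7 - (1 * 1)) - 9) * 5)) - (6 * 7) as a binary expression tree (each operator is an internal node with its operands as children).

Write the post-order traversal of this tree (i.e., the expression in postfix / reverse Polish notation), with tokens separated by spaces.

4 4 - 7 1 1 * - 9 - 5 * - 6 7 * -

Post-order on an expression tree gives postfix notation: for each operator, emit left operand, right operand, then the operator.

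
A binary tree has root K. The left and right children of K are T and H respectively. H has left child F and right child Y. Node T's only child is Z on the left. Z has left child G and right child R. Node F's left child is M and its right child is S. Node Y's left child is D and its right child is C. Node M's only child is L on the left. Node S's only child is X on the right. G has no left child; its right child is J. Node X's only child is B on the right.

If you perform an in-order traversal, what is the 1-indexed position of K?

In-order visits the left subtree, then the node, then the right subtree.
At K: go left to T.
  At T: go left to Z.
    At Z: go left to G.
      At G: no left child.
      Visit G.
      At G: go right to J.
        J is a leaf — visit J.
    Visit Z.
    At Z: go right to R.
      R is a leaf — visit R.
  Visit T.
  At T: no right child.
Visit K.
At K: go right to H.
  At H: go left to F.
    At F: go left to M.
      At M: go left to L.
        L is a leaf — visit L.
      Visit M.
      At M: no right child.
    Visit F.
    At F: go right to S.
      At S: no left child.
      Visit S.
      At S: go right to X.
        At X: no left child.
        Visit X.
        At X: go right to B.
          B is a leaf — visit B.
  Visit H.
  At H: go right to Y.
    At Y: go left to D.
      D is a leaf — visit D.
    Visit Y.
    At Y: go right to C.
      C is a leaf — visit C.
Full in-order sequence: G, J, Z, R, T, K, L, M, F, S, X, B, H, D, Y, C.

6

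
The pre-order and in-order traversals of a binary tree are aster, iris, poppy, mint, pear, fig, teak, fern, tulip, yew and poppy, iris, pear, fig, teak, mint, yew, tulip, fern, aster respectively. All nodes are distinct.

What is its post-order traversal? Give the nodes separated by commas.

The first element of pre-order is the root; it splits in-order into left and right subtrees.
Root aster: left subtree has 9 nodes {poppy, iris, pear, fig, teak, mint, yew, tulip, fern}, right has 0 { }.
  Root iris: left subtree has 1 node {poppy}, right has 7 {pear, fig, teak, mint, yew, tulip, fern}.
    Root mint: left subtree has 3 nodes {pear, fig, teak}, right has 3 {yew, tulip, fern}.
      Root pear: left subtree has 0 nodes { }, right has 2 {fig, teak}.
        Root fig: left subtree has 0 nodes { }, right has 1 {teak}.
      Root fern: left subtree has 2 nodes {yew, tulip}, right has 0 { }.
        Root tulip: left subtree has 1 node {yew}, right has 0 { }.

poppy, teak, fig, pear, yew, tulip, fern, mint, iris, aster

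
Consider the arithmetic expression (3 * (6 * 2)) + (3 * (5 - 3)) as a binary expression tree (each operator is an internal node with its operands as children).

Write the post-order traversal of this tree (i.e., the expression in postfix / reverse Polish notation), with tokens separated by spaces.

Post-order on an expression tree gives postfix notation: for each operator, emit left operand, right operand, then the operator.

3 6 2 * * 3 5 3 - * +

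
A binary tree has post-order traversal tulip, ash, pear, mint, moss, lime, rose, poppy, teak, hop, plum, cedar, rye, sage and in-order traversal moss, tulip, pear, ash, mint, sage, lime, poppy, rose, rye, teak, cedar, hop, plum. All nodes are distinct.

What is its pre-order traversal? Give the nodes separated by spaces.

sage moss mint pear tulip ash rye poppy lime rose cedar teak plum hop

The last element of post-order is the root; it splits in-order into left and right subtrees.
Root sage: left subtree has 5 nodes {moss, tulip, pear, ash, mint}, right has 8 {lime, poppy, rose, rye, teak, cedar, hop, plum}.
  Root moss: left subtree has 0 nodes { }, right has 4 {tulip, pear, ash, mint}.
    Root mint: left subtree has 3 nodes {tulip, pear, ash}, right has 0 { }.
      Root pear: left subtree has 1 node {tulip}, right has 1 {ash}.
  Root rye: left subtree has 3 nodes {lime, poppy, rose}, right has 4 {teak, cedar, hop, plum}.
    Root poppy: left subtree has 1 node {lime}, right has 1 {rose}.
    Root cedar: left subtree has 1 node {teak}, right has 2 {hop, plum}.
      Root plum: left subtree has 1 node {hop}, right has 0 { }.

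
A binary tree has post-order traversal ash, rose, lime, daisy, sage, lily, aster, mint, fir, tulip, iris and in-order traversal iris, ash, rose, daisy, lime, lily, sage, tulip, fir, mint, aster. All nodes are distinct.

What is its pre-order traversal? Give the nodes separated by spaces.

iris tulip lily daisy rose ash lime sage fir mint aster

The last element of post-order is the root; it splits in-order into left and right subtrees.
Root iris: left subtree has 0 nodes { }, right has 10 {ash, rose, daisy, lime, lily, sage, tulip, fir, mint, aster}.
  Root tulip: left subtree has 6 nodes {ash, rose, daisy, lime, lily, sage}, right has 3 {fir, mint, aster}.
    Root lily: left subtree has 4 nodes {ash, rose, daisy, lime}, right has 1 {sage}.
      Root daisy: left subtree has 2 nodes {ash, rose}, right has 1 {lime}.
        Root rose: left subtree has 1 node {ash}, right has 0 { }.
    Root fir: left subtree has 0 nodes { }, right has 2 {mint, aster}.
      Root mint: left subtree has 0 nodes { }, right has 1 {aster}.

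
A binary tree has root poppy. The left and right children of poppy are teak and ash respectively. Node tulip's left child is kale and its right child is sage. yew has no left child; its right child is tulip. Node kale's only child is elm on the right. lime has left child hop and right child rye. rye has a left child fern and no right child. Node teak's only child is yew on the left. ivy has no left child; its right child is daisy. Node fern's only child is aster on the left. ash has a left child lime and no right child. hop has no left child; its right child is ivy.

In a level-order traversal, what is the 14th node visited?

daisy

Level-order visits nodes level by level from the root, left to right within each level.
Level 0: poppy
Level 1: teak, ash
Level 2: yew, lime
Level 3: tulip, hop, rye
Level 4: kale, sage, ivy, fern
Level 5: elm, daisy, aster
Full level-order sequence: poppy, teak, ash, yew, lime, tulip, hop, rye, kale, sage, ivy, fern, elm, daisy, aster.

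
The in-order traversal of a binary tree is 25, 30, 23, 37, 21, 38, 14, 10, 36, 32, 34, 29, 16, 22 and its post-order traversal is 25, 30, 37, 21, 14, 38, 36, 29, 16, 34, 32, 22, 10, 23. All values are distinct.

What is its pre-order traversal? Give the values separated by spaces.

The last element of post-order is the root; it splits in-order into left and right subtrees.
Root 23: left subtree has 2 nodes {25, 30}, right has 11 {37, 21, 38, 14, 10, 36, 32, 34, 29, 16, 22}.
  Root 30: left subtree has 1 node {25}, right has 0 { }.
  Root 10: left subtree has 4 nodes {37, 21, 38, 14}, right has 6 {36, 32, 34, 29, 16, 22}.
    Root 38: left subtree has 2 nodes {37, 21}, right has 1 {14}.
      Root 21: left subtree has 1 node {37}, right has 0 { }.
    Root 22: left subtree has 5 nodes {36, 32, 34, 29, 16}, right has 0 { }.
      Root 32: left subtree has 1 node {36}, right has 3 {34, 29, 16}.
        Root 34: left subtree has 0 nodes { }, right has 2 {29, 16}.
          Root 16: left subtree has 1 node {29}, right has 0 { }.

23 30 25 10 38 21 37 14 22 32 36 34 16 29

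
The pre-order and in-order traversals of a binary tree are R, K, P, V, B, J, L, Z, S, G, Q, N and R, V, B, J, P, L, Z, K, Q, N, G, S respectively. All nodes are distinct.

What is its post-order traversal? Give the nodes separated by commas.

The first element of pre-order is the root; it splits in-order into left and right subtrees.
Root R: left subtree has 0 nodes { }, right has 11 {V, B, J, P, L, Z, K, Q, N, G, S}.
  Root K: left subtree has 6 nodes {V, B, J, P, L, Z}, right has 4 {Q, N, G, S}.
    Root P: left subtree has 3 nodes {V, B, J}, right has 2 {L, Z}.
      Root V: left subtree has 0 nodes { }, right has 2 {B, J}.
        Root B: left subtree has 0 nodes { }, right has 1 {J}.
      Root L: left subtree has 0 nodes { }, right has 1 {Z}.
    Root S: left subtree has 3 nodes {Q, N, G}, right has 0 { }.
      Root G: left subtree has 2 nodes {Q, N}, right has 0 { }.
        Root Q: left subtree has 0 nodes { }, right has 1 {N}.

J, B, V, Z, L, P, N, Q, G, S, K, R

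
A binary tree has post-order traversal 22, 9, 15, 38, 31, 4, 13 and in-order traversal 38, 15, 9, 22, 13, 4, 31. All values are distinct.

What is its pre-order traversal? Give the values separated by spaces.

The last element of post-order is the root; it splits in-order into left and right subtrees.
Root 13: left subtree has 4 nodes {38, 15, 9, 22}, right has 2 {4, 31}.
  Root 38: left subtree has 0 nodes { }, right has 3 {15, 9, 22}.
    Root 15: left subtree has 0 nodes { }, right has 2 {9, 22}.
      Root 9: left subtree has 0 nodes { }, right has 1 {22}.
  Root 4: left subtree has 0 nodes { }, right has 1 {31}.

13 38 15 9 22 4 31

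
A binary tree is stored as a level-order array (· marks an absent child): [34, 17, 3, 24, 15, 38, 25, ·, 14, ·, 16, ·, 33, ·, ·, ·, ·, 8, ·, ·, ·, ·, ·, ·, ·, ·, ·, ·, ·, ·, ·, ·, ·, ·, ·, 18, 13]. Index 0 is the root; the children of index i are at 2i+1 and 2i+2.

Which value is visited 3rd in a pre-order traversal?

24

Pre-order visits the node, then its left subtree, then its right subtree.
Visit 34.
At 34: go left to 17.
  Visit 17.
  At 17: go left to 24.
    Visit 24.
    At 24: no left child.
    At 24: go right to 14.
      Visit 14.
      At 14: go left to 8.
        Visit 8.
        At 8: go left to 18.
          18 is a leaf — visit 18.
        At 8: go right to 13.
          13 is a leaf — visit 13.
      At 14: no right child.
  At 17: go right to 15.
    Visit 15.
    At 15: no left child.
    At 15: go right to 16.
      16 is a leaf — visit 16.
At 34: go right to 3.
  Visit 3.
  At 3: go left to 38.
    Visit 38.
    At 38: no left child.
    At 38: go right to 33.
      33 is a leaf — visit 33.
  At 3: go right to 25.
    25 is a leaf — visit 25.
Full pre-order sequence: 34, 17, 24, 14, 8, 18, 13, 15, 16, 3, 38, 33, 25.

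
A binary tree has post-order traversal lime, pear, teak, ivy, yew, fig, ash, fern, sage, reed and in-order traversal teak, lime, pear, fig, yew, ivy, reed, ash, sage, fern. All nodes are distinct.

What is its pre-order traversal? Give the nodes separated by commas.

The last element of post-order is the root; it splits in-order into left and right subtrees.
Root reed: left subtree has 6 nodes {teak, lime, pear, fig, yew, ivy}, right has 3 {ash, sage, fern}.
  Root fig: left subtree has 3 nodes {teak, lime, pear}, right has 2 {yew, ivy}.
    Root teak: left subtree has 0 nodes { }, right has 2 {lime, pear}.
      Root pear: left subtree has 1 node {lime}, right has 0 { }.
    Root yew: left subtree has 0 nodes { }, right has 1 {ivy}.
  Root sage: left subtree has 1 node {ash}, right has 1 {fern}.

reed, fig, teak, pear, lime, yew, ivy, sage, ash, fern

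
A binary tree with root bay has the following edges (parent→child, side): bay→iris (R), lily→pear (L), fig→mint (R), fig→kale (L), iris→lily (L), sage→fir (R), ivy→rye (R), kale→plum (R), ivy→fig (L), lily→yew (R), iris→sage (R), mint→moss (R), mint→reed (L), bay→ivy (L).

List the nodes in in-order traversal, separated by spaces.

kale plum fig reed mint moss ivy rye bay pear lily yew iris sage fir

In-order visits the left subtree, then the node, then the right subtree.
At bay: go left to ivy.
  At ivy: go left to fig.
    At fig: go left to kale.
      At kale: no left child.
      Visit kale.
      At kale: go right to plum.
        plum is a leaf — visit plum.
    Visit fig.
    At fig: go right to mint.
      At mint: go left to reed.
        reed is a leaf — visit reed.
      Visit mint.
      At mint: go right to moss.
        moss is a leaf — visit moss.
  Visit ivy.
  At ivy: go right to rye.
    rye is a leaf — visit rye.
Visit bay.
At bay: go right to iris.
  At iris: go left to lily.
    At lily: go left to pear.
      pear is a leaf — visit pear.
    Visit lily.
    At lily: go right to yew.
      yew is a leaf — visit yew.
  Visit iris.
  At iris: go right to sage.
    At sage: no left child.
    Visit sage.
    At sage: go right to fir.
      fir is a leaf — visit fir.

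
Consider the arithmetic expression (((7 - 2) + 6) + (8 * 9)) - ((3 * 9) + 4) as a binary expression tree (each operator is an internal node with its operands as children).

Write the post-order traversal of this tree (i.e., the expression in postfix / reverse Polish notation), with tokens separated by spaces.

7 2 - 6 + 8 9 * + 3 9 * 4 + -

Post-order on an expression tree gives postfix notation: for each operator, emit left operand, right operand, then the operator.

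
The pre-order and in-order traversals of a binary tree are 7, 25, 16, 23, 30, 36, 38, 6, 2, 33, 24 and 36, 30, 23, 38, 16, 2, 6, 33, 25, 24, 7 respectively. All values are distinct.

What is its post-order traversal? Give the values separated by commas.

36, 30, 38, 23, 2, 33, 6, 16, 24, 25, 7

The first element of pre-order is the root; it splits in-order into left and right subtrees.
Root 7: left subtree has 10 nodes {36, 30, 23, 38, 16, 2, 6, 33, 25, 24}, right has 0 { }.
  Root 25: left subtree has 8 nodes {36, 30, 23, 38, 16, 2, 6, 33}, right has 1 {24}.
    Root 16: left subtree has 4 nodes {36, 30, 23, 38}, right has 3 {2, 6, 33}.
      Root 23: left subtree has 2 nodes {36, 30}, right has 1 {38}.
        Root 30: left subtree has 1 node {36}, right has 0 { }.
      Root 6: left subtree has 1 node {2}, right has 1 {33}.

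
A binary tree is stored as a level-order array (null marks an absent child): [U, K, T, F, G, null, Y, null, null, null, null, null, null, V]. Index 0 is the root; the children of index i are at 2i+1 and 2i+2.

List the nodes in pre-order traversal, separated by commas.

U, K, F, G, T, Y, V

Pre-order visits the node, then its left subtree, then its right subtree.
Visit U.
At U: go left to K.
  Visit K.
  At K: go left to F.
    F is a leaf — visit F.
  At K: go right to G.
    G is a leaf — visit G.
At U: go right to T.
  Visit T.
  At T: no left child.
  At T: go right to Y.
    Visit Y.
    At Y: go left to V.
      V is a leaf — visit V.
    At Y: no right child.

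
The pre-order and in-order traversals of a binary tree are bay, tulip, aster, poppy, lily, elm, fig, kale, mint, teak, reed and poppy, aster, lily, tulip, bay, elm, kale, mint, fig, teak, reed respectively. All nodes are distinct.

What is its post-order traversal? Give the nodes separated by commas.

The first element of pre-order is the root; it splits in-order into left and right subtrees.
Root bay: left subtree has 4 nodes {poppy, aster, lily, tulip}, right has 6 {elm, kale, mint, fig, teak, reed}.
  Root tulip: left subtree has 3 nodes {poppy, aster, lily}, right has 0 { }.
    Root aster: left subtree has 1 node {poppy}, right has 1 {lily}.
  Root elm: left subtree has 0 nodes { }, right has 5 {kale, mint, fig, teak, reed}.
    Root fig: left subtree has 2 nodes {kale, mint}, right has 2 {teak, reed}.
      Root kale: left subtree has 0 nodes { }, right has 1 {mint}.
      Root teak: left subtree has 0 nodes { }, right has 1 {reed}.

poppy, lily, aster, tulip, mint, kale, reed, teak, fig, elm, bay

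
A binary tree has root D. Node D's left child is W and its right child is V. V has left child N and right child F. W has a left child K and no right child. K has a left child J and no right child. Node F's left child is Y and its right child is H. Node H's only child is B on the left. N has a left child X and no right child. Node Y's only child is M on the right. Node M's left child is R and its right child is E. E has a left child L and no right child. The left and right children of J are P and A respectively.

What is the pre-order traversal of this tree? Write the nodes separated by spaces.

Pre-order visits the node, then its left subtree, then its right subtree.
Visit D.
At D: go left to W.
  Visit W.
  At W: go left to K.
    Visit K.
    At K: go left to J.
      Visit J.
      At J: go left to P.
        P is a leaf — visit P.
      At J: go right to A.
        A is a leaf — visit A.
    At K: no right child.
  At W: no right child.
At D: go right to V.
  Visit V.
  At V: go left to N.
    Visit N.
    At N: go left to X.
      X is a leaf — visit X.
    At N: no right child.
  At V: go right to F.
    Visit F.
    At F: go left to Y.
      Visit Y.
      At Y: no left child.
      At Y: go right to M.
        Visit M.
        At M: go left to R.
          R is a leaf — visit R.
        At M: go right to E.
          Visit E.
          At E: go left to L.
            L is a leaf — visit L.
          At E: no right child.
    At F: go right to H.
      Visit H.
      At H: go left to B.
        B is a leaf — visit B.
      At H: no right child.

D W K J P A V N X F Y M R E L H B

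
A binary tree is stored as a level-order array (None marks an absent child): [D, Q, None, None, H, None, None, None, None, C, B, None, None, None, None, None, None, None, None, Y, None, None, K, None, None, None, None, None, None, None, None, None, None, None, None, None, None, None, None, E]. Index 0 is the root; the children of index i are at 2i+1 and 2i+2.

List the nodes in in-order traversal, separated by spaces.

In-order visits the left subtree, then the node, then the right subtree.
At D: go left to Q.
  At Q: no left child.
  Visit Q.
  At Q: go right to H.
    At H: go left to C.
      At C: go left to Y.
        At Y: go left to E.
          E is a leaf — visit E.
        Visit Y.
        At Y: no right child.
      Visit C.
      At C: no right child.
    Visit H.
    At H: go right to B.
      At B: no left child.
      Visit B.
      At B: go right to K.
        K is a leaf — visit K.
Visit D.
At D: no right child.

Q E Y C H B K D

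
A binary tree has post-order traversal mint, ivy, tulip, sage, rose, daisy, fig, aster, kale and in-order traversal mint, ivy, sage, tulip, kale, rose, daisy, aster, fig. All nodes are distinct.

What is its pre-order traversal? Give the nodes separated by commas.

kale, sage, ivy, mint, tulip, aster, daisy, rose, fig

The last element of post-order is the root; it splits in-order into left and right subtrees.
Root kale: left subtree has 4 nodes {mint, ivy, sage, tulip}, right has 4 {rose, daisy, aster, fig}.
  Root sage: left subtree has 2 nodes {mint, ivy}, right has 1 {tulip}.
    Root ivy: left subtree has 1 node {mint}, right has 0 { }.
  Root aster: left subtree has 2 nodes {rose, daisy}, right has 1 {fig}.
    Root daisy: left subtree has 1 node {rose}, right has 0 { }.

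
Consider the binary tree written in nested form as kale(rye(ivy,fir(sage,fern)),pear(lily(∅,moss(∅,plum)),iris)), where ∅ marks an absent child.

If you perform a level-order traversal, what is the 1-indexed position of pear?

Level-order visits nodes level by level from the root, left to right within each level.
Level 0: kale
Level 1: rye, pear
Level 2: ivy, fir, lily, iris
Level 3: sage, fern, moss
Level 4: plum
Full level-order sequence: kale, rye, pear, ivy, fir, lily, iris, sage, fern, moss, plum.

3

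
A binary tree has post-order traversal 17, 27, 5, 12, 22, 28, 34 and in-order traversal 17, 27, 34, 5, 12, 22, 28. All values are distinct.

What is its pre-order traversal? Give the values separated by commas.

34, 27, 17, 28, 22, 12, 5

The last element of post-order is the root; it splits in-order into left and right subtrees.
Root 34: left subtree has 2 nodes {17, 27}, right has 4 {5, 12, 22, 28}.
  Root 27: left subtree has 1 node {17}, right has 0 { }.
  Root 28: left subtree has 3 nodes {5, 12, 22}, right has 0 { }.
    Root 22: left subtree has 2 nodes {5, 12}, right has 0 { }.
      Root 12: left subtree has 1 node {5}, right has 0 { }.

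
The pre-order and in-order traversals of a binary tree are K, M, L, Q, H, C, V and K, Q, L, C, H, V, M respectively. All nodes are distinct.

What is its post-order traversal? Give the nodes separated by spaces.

Q C V H L M K

The first element of pre-order is the root; it splits in-order into left and right subtrees.
Root K: left subtree has 0 nodes { }, right has 6 {Q, L, C, H, V, M}.
  Root M: left subtree has 5 nodes {Q, L, C, H, V}, right has 0 { }.
    Root L: left subtree has 1 node {Q}, right has 3 {C, H, V}.
      Root H: left subtree has 1 node {C}, right has 1 {V}.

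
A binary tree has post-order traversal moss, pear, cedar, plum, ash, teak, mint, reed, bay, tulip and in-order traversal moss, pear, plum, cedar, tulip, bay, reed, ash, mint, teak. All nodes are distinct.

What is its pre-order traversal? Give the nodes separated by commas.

tulip, plum, pear, moss, cedar, bay, reed, mint, ash, teak

The last element of post-order is the root; it splits in-order into left and right subtrees.
Root tulip: left subtree has 4 nodes {moss, pear, plum, cedar}, right has 5 {bay, reed, ash, mint, teak}.
  Root plum: left subtree has 2 nodes {moss, pear}, right has 1 {cedar}.
    Root pear: left subtree has 1 node {moss}, right has 0 { }.
  Root bay: left subtree has 0 nodes { }, right has 4 {reed, ash, mint, teak}.
    Root reed: left subtree has 0 nodes { }, right has 3 {ash, mint, teak}.
      Root mint: left subtree has 1 node {ash}, right has 1 {teak}.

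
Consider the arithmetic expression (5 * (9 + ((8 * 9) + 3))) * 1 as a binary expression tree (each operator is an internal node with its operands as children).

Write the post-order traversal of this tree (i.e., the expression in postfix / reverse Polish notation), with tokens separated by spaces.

5 9 8 9 * 3 + + * 1 *

Post-order on an expression tree gives postfix notation: for each operator, emit left operand, right operand, then the operator.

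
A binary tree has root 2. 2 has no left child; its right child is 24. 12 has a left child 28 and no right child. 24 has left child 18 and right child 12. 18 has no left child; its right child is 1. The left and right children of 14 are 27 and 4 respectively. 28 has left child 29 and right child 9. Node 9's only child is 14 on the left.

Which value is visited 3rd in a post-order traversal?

Post-order visits the left subtree, then the right subtree, then the node.
At 2: no left child.
At 2: go right to 24.
  At 24: go left to 18.
    At 18: no left child.
    At 18: go right to 1.
      1 is a leaf — visit 1.
    Visit 18.
  At 24: go right to 12.
    At 12: go left to 28.
      At 28: go left to 29.
        29 is a leaf — visit 29.
      At 28: go right to 9.
        At 9: go left to 14.
          At 14: go left to 27.
            27 is a leaf — visit 27.
          At 14: go right to 4.
            4 is a leaf — visit 4.
          Visit 14.
        At 9: no right child.
        Visit 9.
      Visit 28.
    At 12: no right child.
    Visit 12.
  Visit 24.
Visit 2.
Full post-order sequence: 1, 18, 29, 27, 4, 14, 9, 28, 12, 24, 2.

29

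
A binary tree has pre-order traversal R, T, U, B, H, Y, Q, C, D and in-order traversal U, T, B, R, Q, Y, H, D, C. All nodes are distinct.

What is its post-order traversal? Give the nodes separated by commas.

The first element of pre-order is the root; it splits in-order into left and right subtrees.
Root R: left subtree has 3 nodes {U, T, B}, right has 5 {Q, Y, H, D, C}.
  Root T: left subtree has 1 node {U}, right has 1 {B}.
  Root H: left subtree has 2 nodes {Q, Y}, right has 2 {D, C}.
    Root Y: left subtree has 1 node {Q}, right has 0 { }.
    Root C: left subtree has 1 node {D}, right has 0 { }.

U, B, T, Q, Y, D, C, H, R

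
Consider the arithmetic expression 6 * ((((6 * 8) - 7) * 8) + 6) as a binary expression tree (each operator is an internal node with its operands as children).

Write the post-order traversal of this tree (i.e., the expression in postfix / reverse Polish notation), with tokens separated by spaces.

Post-order on an expression tree gives postfix notation: for each operator, emit left operand, right operand, then the operator.

6 6 8 * 7 - 8 * 6 + *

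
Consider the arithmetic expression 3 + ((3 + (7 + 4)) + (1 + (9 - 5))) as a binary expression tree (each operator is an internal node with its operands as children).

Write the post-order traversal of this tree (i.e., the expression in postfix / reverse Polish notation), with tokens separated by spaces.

Post-order on an expression tree gives postfix notation: for each operator, emit left operand, right operand, then the operator.

3 3 7 4 + + 1 9 5 - + + +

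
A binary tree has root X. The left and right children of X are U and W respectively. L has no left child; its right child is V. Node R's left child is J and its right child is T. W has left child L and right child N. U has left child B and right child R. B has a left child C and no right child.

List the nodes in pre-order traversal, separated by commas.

X, U, B, C, R, J, T, W, L, V, N

Pre-order visits the node, then its left subtree, then its right subtree.
Visit X.
At X: go left to U.
  Visit U.
  At U: go left to B.
    Visit B.
    At B: go left to C.
      C is a leaf — visit C.
    At B: no right child.
  At U: go right to R.
    Visit R.
    At R: go left to J.
      J is a leaf — visit J.
    At R: go right to T.
      T is a leaf — visit T.
At X: go right to W.
  Visit W.
  At W: go left to L.
    Visit L.
    At L: no left child.
    At L: go right to V.
      V is a leaf — visit V.
  At W: go right to N.
    N is a leaf — visit N.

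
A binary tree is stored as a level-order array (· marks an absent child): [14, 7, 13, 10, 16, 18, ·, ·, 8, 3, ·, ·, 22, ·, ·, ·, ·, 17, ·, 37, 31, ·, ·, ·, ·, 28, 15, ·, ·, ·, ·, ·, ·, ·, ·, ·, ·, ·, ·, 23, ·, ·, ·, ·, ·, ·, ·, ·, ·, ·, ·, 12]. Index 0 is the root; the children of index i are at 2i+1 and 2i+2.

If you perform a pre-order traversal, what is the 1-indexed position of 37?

8

Pre-order visits the node, then its left subtree, then its right subtree.
Visit 14.
At 14: go left to 7.
  Visit 7.
  At 7: go left to 10.
    Visit 10.
    At 10: no left child.
    At 10: go right to 8.
      Visit 8.
      At 8: go left to 17.
        17 is a leaf — visit 17.
      At 8: no right child.
  At 7: go right to 16.
    Visit 16.
    At 16: go left to 3.
      Visit 3.
      At 3: go left to 37.
        Visit 37.
        At 37: go left to 23.
          23 is a leaf — visit 23.
        At 37: no right child.
      At 3: go right to 31.
        31 is a leaf — visit 31.
    At 16: no right child.
At 14: go right to 13.
  Visit 13.
  At 13: go left to 18.
    Visit 18.
    At 18: no left child.
    At 18: go right to 22.
      Visit 22.
      At 22: go left to 28.
        Visit 28.
        At 28: go left to 12.
          12 is a leaf — visit 12.
        At 28: no right child.
      At 22: go right to 15.
        15 is a leaf — visit 15.
  At 13: no right child.
Full pre-order sequence: 14, 7, 10, 8, 17, 16, 3, 37, 23, 31, 13, 18, 22, 28, 12, 15.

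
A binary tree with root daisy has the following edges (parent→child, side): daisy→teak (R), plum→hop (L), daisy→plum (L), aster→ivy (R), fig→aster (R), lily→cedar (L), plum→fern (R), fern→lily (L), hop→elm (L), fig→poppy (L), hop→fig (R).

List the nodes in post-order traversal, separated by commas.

Post-order visits the left subtree, then the right subtree, then the node.
At daisy: go left to plum.
  At plum: go left to hop.
    At hop: go left to elm.
      elm is a leaf — visit elm.
    At hop: go right to fig.
      At fig: go left to poppy.
        poppy is a leaf — visit poppy.
      At fig: go right to aster.
        At aster: no left child.
        At aster: go right to ivy.
          ivy is a leaf — visit ivy.
        Visit aster.
      Visit fig.
    Visit hop.
  At plum: go right to fern.
    At fern: go left to lily.
      At lily: go left to cedar.
        cedar is a leaf — visit cedar.
      At lily: no right child.
      Visit lily.
    At fern: no right child.
    Visit fern.
  Visit plum.
At daisy: go right to teak.
  teak is a leaf — visit teak.
Visit daisy.

elm, poppy, ivy, aster, fig, hop, cedar, lily, fern, plum, teak, daisy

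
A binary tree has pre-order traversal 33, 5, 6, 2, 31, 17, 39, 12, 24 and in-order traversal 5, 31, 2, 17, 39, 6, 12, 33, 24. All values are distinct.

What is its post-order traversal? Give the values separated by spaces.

31 39 17 2 12 6 5 24 33

The first element of pre-order is the root; it splits in-order into left and right subtrees.
Root 33: left subtree has 7 nodes {5, 31, 2, 17, 39, 6, 12}, right has 1 {24}.
  Root 5: left subtree has 0 nodes { }, right has 6 {31, 2, 17, 39, 6, 12}.
    Root 6: left subtree has 4 nodes {31, 2, 17, 39}, right has 1 {12}.
      Root 2: left subtree has 1 node {31}, right has 2 {17, 39}.
        Root 17: left subtree has 0 nodes { }, right has 1 {39}.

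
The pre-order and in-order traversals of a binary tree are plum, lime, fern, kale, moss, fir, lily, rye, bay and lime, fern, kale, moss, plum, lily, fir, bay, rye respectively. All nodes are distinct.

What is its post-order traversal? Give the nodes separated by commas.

moss, kale, fern, lime, lily, bay, rye, fir, plum

The first element of pre-order is the root; it splits in-order into left and right subtrees.
Root plum: left subtree has 4 nodes {lime, fern, kale, moss}, right has 4 {lily, fir, bay, rye}.
  Root lime: left subtree has 0 nodes { }, right has 3 {fern, kale, moss}.
    Root fern: left subtree has 0 nodes { }, right has 2 {kale, moss}.
      Root kale: left subtree has 0 nodes { }, right has 1 {moss}.
  Root fir: left subtree has 1 node {lily}, right has 2 {bay, rye}.
    Root rye: left subtree has 1 node {bay}, right has 0 { }.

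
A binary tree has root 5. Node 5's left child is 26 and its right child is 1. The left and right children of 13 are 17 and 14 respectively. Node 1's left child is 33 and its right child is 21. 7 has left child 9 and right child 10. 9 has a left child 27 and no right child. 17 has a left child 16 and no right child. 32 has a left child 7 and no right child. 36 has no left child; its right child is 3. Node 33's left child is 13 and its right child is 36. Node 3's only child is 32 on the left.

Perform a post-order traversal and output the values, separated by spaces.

26 16 17 14 13 27 9 10 7 32 3 36 33 21 1 5

Post-order visits the left subtree, then the right subtree, then the node.
At 5: go left to 26.
  26 is a leaf — visit 26.
At 5: go right to 1.
  At 1: go left to 33.
    At 33: go left to 13.
      At 13: go left to 17.
        At 17: go left to 16.
          16 is a leaf — visit 16.
        At 17: no right child.
        Visit 17.
      At 13: go right to 14.
        14 is a leaf — visit 14.
      Visit 13.
    At 33: go right to 36.
      At 36: no left child.
      At 36: go right to 3.
        At 3: go left to 32.
          At 32: go left to 7.
            At 7: go left to 9.
              At 9: go left to 27.
                27 is a leaf — visit 27.
              At 9: no right child.
              Visit 9.
            At 7: go right to 10.
              10 is a leaf — visit 10.
            Visit 7.
          At 32: no right child.
          Visit 32.
        At 3: no right child.
        Visit 3.
      Visit 36.
    Visit 33.
  At 1: go right to 21.
    21 is a leaf — visit 21.
  Visit 1.
Visit 5.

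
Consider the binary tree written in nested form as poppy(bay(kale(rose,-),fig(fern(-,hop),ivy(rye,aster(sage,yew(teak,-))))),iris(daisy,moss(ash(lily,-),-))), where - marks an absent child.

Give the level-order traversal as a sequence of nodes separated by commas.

Level-order visits nodes level by level from the root, left to right within each level.
Level 0: poppy
Level 1: bay, iris
Level 2: kale, fig, daisy, moss
Level 3: rose, fern, ivy, ash
Level 4: hop, rye, aster, lily
Level 5: sage, yew
Level 6: teak

poppy, bay, iris, kale, fig, daisy, moss, rose, fern, ivy, ash, hop, rye, aster, lily, sage, yew, teak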